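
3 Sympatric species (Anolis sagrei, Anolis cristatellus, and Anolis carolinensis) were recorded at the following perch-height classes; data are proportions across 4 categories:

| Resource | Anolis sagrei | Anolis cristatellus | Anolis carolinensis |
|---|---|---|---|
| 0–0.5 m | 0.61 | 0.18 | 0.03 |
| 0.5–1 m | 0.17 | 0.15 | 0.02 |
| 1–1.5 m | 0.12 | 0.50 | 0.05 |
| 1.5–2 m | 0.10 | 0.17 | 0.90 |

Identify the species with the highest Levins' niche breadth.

Anolis cristatellus

Σp_sagrᵢ² = 0.61² + 0.17² + 0.12² + 0.10² = 0.3721 + 0.0289 + 0.0144 + 0.0100 = 0.4254
B_sagr = 1 / 0.4254 = 2.3507
Σp_crisᵢ² = 0.18² + 0.15² + 0.50² + 0.17² = 0.0324 + 0.0225 + 0.2500 + 0.0289 = 0.3338
B_cris = 1 / 0.3338 = 2.9958
Σp_caroᵢ² = 0.03² + 0.02² + 0.05² + 0.90² = 0.0009 + 0.0004 + 0.0025 + 0.8100 = 0.8138
B_caro = 1 / 0.8138 = 1.2288
Highest B → broadest niche (most generalist): Anolis cristatellus (B = 3.00).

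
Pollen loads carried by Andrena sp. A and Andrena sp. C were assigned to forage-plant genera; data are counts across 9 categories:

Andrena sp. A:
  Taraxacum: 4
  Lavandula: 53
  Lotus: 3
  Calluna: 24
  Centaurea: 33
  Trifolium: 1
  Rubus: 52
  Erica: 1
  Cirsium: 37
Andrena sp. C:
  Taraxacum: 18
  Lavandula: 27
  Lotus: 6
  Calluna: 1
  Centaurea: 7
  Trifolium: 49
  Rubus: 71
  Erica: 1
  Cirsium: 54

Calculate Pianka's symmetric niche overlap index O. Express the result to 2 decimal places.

Proportions for Andrena sp. A (n=208): 4/208=0.0192, 53/208=0.2548, 3/208=0.0144, 24/208=0.1154, 33/208=0.1587, 1/208=0.0048, 52/208=0.2500, 1/208=0.0048, 37/208=0.1779
Proportions for Andrena sp. C (n=234): 18/234=0.0769, 27/234=0.1154, 6/234=0.0256, 1/234=0.0043, 7/234=0.0299, 49/234=0.2094, 71/234=0.3034, 1/234=0.0043, 54/234=0.2308
Σ p₁ᵢp₂ᵢ = 0.001476 + 0.029404 + 0.000369 + 0.000496 + 0.004745 + 0.001005 + 0.075850 + 0.000021 + 0.041059 = 0.154425
Σp_1ᵢ² = 0.0192² + 0.2548² + 0.0144² + 0.1154² + 0.1587² + 0.0048² + 0.2500² + 0.0048² + 0.1779² = 0.000369 + 0.064923 + 0.000207 + 0.013317 + 0.025186 + 0.000023 + 0.062500 + 0.000023 + 0.031648 = 0.198196
Σp_2ᵢ² = 0.0769² + 0.1154² + 0.0256² + 0.0043² + 0.0299² + 0.2094² + 0.3034² + 0.0043² + 0.2308² = 0.005914 + 0.013317 + 0.000655 + 0.000018 + 0.000894 + 0.043848 + 0.092052 + 0.000018 + 0.053269 = 0.209985
O = 0.154425 / √(0.198196 × 0.209985) = 0.154425 / 0.2040054 = 0.7570

0.76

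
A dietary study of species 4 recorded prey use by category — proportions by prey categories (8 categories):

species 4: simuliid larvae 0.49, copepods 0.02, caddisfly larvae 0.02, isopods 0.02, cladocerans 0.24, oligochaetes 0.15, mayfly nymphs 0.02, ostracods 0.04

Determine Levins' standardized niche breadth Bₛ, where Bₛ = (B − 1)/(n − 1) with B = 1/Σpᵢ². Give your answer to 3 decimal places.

0.299

Σpᵢ² = 0.49² + 0.02² + 0.02² + 0.02² + 0.24² + 0.15² + 0.02² + 0.04² = 0.2401 + 0.0004 + 0.0004 + 0.0004 + 0.0576 + 0.0225 + 0.0004 + 0.0016 = 0.3234
B = 1 / 0.3234 = 3.09215
Bₛ = (B − 1)/(n − 1) = (3.09215 − 1)/(8 − 1) = 2.09215/7 = 0.29888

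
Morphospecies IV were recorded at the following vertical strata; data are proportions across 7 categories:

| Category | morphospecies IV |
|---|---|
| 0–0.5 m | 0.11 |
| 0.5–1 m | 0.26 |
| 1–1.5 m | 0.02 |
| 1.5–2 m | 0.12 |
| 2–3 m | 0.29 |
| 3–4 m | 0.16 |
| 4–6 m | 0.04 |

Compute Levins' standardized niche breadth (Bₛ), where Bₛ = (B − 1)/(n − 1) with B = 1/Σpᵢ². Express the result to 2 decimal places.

0.64

Σpᵢ² = 0.11² + 0.26² + 0.02² + 0.12² + 0.29² + 0.16² + 0.04² = 0.0121 + 0.0676 + 0.0004 + 0.0144 + 0.0841 + 0.0256 + 0.0016 = 0.2058
B = 1 / 0.2058 = 4.8591
Bₛ = (B − 1)/(n − 1) = (4.8591 − 1)/(7 − 1) = 3.8591/6 = 0.6432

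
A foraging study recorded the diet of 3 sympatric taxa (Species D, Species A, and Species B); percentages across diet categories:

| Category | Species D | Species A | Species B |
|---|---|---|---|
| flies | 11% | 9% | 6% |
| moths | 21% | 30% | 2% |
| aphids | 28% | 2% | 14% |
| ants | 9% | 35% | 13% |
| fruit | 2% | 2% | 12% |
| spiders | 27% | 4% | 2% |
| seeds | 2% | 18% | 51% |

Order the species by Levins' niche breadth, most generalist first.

Convert percentages to proportions (divide by 100).
Σp_Dᵢ² = 0.11² + 0.21² + 0.28² + 0.09² + 0.02² + 0.27² + 0.02² = 0.0121 + 0.0441 + 0.0784 + 0.0081 + 0.0004 + 0.0729 + 0.0004 = 0.2164
B_D = 1 / 0.2164 = 4.6211
Σp_Aᵢ² = 0.09² + 0.30² + 0.02² + 0.35² + 0.02² + 0.04² + 0.18² = 0.0081 + 0.0900 + 0.0004 + 0.1225 + 0.0004 + 0.0016 + 0.0324 = 0.2554
B_A = 1 / 0.2554 = 3.9154
Σp_Bᵢ² = 0.06² + 0.02² + 0.14² + 0.13² + 0.12² + 0.02² + 0.51² = 0.0036 + 0.0004 + 0.0196 + 0.0169 + 0.0144 + 0.0004 + 0.2601 = 0.3154
B_B = 1 / 0.3154 = 3.1706
Ranking by B (broadest → narrowest): Species D (4.62) > Species A (3.92) > Species B (3.17)

Species D > Species A > Species B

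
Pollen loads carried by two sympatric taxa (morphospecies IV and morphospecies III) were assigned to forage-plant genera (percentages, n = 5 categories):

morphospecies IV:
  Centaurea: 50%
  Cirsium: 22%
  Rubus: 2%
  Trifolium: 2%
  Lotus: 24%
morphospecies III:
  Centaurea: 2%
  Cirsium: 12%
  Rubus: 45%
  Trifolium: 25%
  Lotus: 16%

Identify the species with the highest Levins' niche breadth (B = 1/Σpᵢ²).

morphospecies III

Convert percentages to proportions (divide by 100).
Σp_IVᵢ² = 0.50² + 0.22² + 0.02² + 0.02² + 0.24² = 0.2500 + 0.0484 + 0.0004 + 0.0004 + 0.0576 = 0.3568
B_IV = 1 / 0.3568 = 2.8027
Σp_IIIᵢ² = 0.02² + 0.12² + 0.45² + 0.25² + 0.16² = 0.0004 + 0.0144 + 0.2025 + 0.0625 + 0.0256 = 0.3054
B_III = 1 / 0.3054 = 3.2744
Highest B → broadest niche (most generalist): morphospecies III (B = 3.27).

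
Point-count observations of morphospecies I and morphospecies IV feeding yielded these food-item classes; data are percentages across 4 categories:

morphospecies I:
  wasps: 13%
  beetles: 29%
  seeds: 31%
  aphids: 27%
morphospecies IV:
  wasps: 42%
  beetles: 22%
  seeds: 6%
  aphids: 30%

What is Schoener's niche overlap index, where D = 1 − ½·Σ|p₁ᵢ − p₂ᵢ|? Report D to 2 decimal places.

Convert percentages to proportions (divide by 100).
Σ|p₁ᵢ − p₂ᵢ| = 0.29 + 0.07 + 0.25 + 0.03 = 0.64
D = 1 − ½ × 0.64 = 1 − 0.320 = 0.6800

0.68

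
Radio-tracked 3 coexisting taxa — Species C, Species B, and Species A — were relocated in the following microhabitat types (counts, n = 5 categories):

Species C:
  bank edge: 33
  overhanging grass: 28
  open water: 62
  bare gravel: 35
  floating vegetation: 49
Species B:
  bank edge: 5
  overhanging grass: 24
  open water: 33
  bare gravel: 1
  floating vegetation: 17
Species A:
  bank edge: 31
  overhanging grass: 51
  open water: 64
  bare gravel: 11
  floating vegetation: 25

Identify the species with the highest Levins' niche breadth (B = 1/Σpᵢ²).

Proportions for Species C (n=207): 33/207=0.1594, 28/207=0.1353, 62/207=0.2995, 35/207=0.1691, 49/207=0.2367
Proportions for Species B (n=80): 5/80=0.0625, 24/80=0.3000, 33/80=0.4125, 1/80=0.0125, 17/80=0.2125
Proportions for Species A (n=182): 31/182=0.1703, 51/182=0.2802, 64/182=0.3516, 11/182=0.0604, 25/182=0.1374
Σp_Cᵢ² = 0.1594² + 0.1353² + 0.2995² + 0.1691² + 0.2367² = 0.025408 + 0.018306 + 0.089700 + 0.028595 + 0.056027 = 0.218036
B_C = 1 / 0.218036 = 4.5864
Σp_Bᵢ² = 0.0625² + 0.3000² + 0.4125² + 0.0125² + 0.2125² = 0.003906 + 0.090000 + 0.170156 + 0.000156 + 0.045156 = 0.309374
B_B = 1 / 0.309374 = 3.2323
Σp_Aᵢ² = 0.1703² + 0.2802² + 0.3516² + 0.0604² + 0.1374² = 0.029002 + 0.078512 + 0.123623 + 0.003648 + 0.018879 = 0.253664
B_A = 1 / 0.253664 = 3.9422
Highest B → broadest niche (most generalist): Species C (B = 4.59).

Species C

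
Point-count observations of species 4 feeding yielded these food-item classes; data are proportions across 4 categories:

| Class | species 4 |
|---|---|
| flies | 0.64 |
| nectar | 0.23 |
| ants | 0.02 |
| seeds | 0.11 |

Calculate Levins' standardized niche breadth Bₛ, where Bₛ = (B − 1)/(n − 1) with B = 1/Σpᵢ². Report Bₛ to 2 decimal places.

Σpᵢ² = 0.64² + 0.23² + 0.02² + 0.11² = 0.4096 + 0.0529 + 0.0004 + 0.0121 = 0.4750
B = 1 / 0.4750 = 2.1053
Bₛ = (B − 1)/(n − 1) = (2.1053 − 1)/(4 − 1) = 1.1053/3 = 0.3684

0.37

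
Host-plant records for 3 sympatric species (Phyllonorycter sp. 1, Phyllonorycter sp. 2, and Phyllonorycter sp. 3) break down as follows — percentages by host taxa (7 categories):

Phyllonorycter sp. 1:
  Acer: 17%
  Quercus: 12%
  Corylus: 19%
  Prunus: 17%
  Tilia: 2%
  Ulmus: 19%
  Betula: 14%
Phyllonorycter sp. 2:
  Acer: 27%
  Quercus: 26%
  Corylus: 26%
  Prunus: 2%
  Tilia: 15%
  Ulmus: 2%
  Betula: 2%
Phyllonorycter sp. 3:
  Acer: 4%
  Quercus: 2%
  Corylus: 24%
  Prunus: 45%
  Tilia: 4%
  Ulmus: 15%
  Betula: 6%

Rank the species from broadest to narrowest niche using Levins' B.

Phyllonorycter sp. 1 > Phyllonorycter sp. 2 > Phyllonorycter sp. 3

Convert percentages to proportions (divide by 100).
Σp_1ᵢ² = 0.17² + 0.12² + 0.19² + 0.17² + 0.02² + 0.19² + 0.14² = 0.0289 + 0.0144 + 0.0361 + 0.0289 + 0.0004 + 0.0361 + 0.0196 = 0.1644
B_1 = 1 / 0.1644 = 6.0827
Σp_2ᵢ² = 0.27² + 0.26² + 0.26² + 0.02² + 0.15² + 0.02² + 0.02² = 0.0729 + 0.0676 + 0.0676 + 0.0004 + 0.0225 + 0.0004 + 0.0004 = 0.2318
B_2 = 1 / 0.2318 = 4.3141
Σp_3ᵢ² = 0.04² + 0.02² + 0.24² + 0.45² + 0.04² + 0.15² + 0.06² = 0.0016 + 0.0004 + 0.0576 + 0.2025 + 0.0016 + 0.0225 + 0.0036 = 0.2898
B_3 = 1 / 0.2898 = 3.4507
Ranking by B (broadest → narrowest): Phyllonorycter sp. 1 (6.08) > Phyllonorycter sp. 2 (4.31) > Phyllonorycter sp. 3 (3.45)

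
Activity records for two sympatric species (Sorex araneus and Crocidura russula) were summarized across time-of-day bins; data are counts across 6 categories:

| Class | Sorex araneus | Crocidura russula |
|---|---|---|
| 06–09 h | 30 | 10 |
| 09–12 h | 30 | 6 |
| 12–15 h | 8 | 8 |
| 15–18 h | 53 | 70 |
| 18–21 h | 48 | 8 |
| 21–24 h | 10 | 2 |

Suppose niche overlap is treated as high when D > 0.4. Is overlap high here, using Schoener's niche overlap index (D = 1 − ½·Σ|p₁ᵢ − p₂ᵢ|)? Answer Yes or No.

Yes

Proportions for Sorex araneus (n=179): 30/179=0.1676, 30/179=0.1676, 8/179=0.0447, 53/179=0.2961, 48/179=0.2682, 10/179=0.0559
Proportions for Crocidura russula (n=104): 10/104=0.0962, 6/104=0.0577, 8/104=0.0769, 70/104=0.6731, 8/104=0.0769, 2/104=0.0192
Σ|p₁ᵢ − p₂ᵢ| = 0.0714 + 0.1099 + 0.0322 + 0.3770 + 0.1913 + 0.0367 = 0.8185
D = 1 − ½ × 0.8185 = 1 − 0.40925 = 0.59075
D = 0.59075 > 0.4 → Yes.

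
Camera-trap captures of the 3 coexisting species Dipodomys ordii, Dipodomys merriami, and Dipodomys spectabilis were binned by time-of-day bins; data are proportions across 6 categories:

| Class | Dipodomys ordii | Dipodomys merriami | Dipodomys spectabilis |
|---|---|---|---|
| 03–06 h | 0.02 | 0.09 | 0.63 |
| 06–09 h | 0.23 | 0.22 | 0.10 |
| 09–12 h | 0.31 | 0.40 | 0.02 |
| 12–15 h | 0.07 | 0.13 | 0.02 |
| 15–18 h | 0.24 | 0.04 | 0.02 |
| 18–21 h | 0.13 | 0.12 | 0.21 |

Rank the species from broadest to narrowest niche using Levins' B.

Σp_ordiᵢ² = 0.02² + 0.23² + 0.31² + 0.07² + 0.24² + 0.13² = 0.0004 + 0.0529 + 0.0961 + 0.0049 + 0.0576 + 0.0169 = 0.2288
B_ordi = 1 / 0.2288 = 4.3706
Σp_merrᵢ² = 0.09² + 0.22² + 0.40² + 0.13² + 0.04² + 0.12² = 0.0081 + 0.0484 + 0.1600 + 0.0169 + 0.0016 + 0.0144 = 0.2494
B_merr = 1 / 0.2494 = 4.0096
Σp_specᵢ² = 0.63² + 0.10² + 0.02² + 0.02² + 0.02² + 0.21² = 0.3969 + 0.0100 + 0.0004 + 0.0004 + 0.0004 + 0.0441 = 0.4522
B_spec = 1 / 0.4522 = 2.2114
Ranking by B (broadest → narrowest): Dipodomys ordii (4.37) > Dipodomys merriami (4.01) > Dipodomys spectabilis (2.21)

Dipodomys ordii > Dipodomys merriami > Dipodomys spectabilis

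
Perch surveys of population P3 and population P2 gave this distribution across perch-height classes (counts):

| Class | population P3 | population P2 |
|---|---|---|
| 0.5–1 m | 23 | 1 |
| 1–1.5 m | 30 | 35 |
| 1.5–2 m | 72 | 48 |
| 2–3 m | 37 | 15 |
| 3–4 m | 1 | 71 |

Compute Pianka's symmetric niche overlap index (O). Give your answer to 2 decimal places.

0.62

Proportions for population P3 (n=163): 23/163=0.1411, 30/163=0.1840, 72/163=0.4417, 37/163=0.2270, 1/163=0.0061
Proportions for population P2 (n=170): 1/170=0.0059, 35/170=0.2059, 48/170=0.2824, 15/170=0.0882, 71/170=0.4176
Σ p₁ᵢp₂ᵢ = 0.000832 + 0.037886 + 0.124736 + 0.020021 + 0.002547 = 0.186022
Σp_1ᵢ² = 0.1411² + 0.1840² + 0.4417² + 0.2270² + 0.0061² = 0.019909 + 0.033856 + 0.195099 + 0.051529 + 0.000037 = 0.300430
Σp_2ᵢ² = 0.0059² + 0.2059² + 0.2824² + 0.0882² + 0.4176² = 0.000035 + 0.042395 + 0.079750 + 0.007779 + 0.174390 = 0.304349
O = 0.186022 / √(0.300430 × 0.304349) = 0.186022 / 0.3023832 = 0.6152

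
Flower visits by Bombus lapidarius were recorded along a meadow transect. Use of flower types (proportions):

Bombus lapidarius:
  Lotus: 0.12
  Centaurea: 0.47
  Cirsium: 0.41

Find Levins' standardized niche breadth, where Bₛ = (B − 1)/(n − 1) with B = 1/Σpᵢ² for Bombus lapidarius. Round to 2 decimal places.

Σpᵢ² = 0.12² + 0.47² + 0.41² = 0.0144 + 0.2209 + 0.1681 = 0.4034
B = 1 / 0.4034 = 2.4789
Bₛ = (B − 1)/(n − 1) = (2.4789 − 1)/(3 − 1) = 1.4789/2 = 0.7395

0.74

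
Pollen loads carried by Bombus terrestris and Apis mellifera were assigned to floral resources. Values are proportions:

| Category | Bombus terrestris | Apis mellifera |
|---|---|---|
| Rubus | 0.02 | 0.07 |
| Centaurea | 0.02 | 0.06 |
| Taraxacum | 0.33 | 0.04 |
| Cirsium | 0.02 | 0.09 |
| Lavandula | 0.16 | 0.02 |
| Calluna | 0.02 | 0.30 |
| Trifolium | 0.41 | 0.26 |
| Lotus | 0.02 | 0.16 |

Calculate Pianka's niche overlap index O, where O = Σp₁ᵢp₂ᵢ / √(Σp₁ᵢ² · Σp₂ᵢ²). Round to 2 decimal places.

Σ p₁ᵢp₂ᵢ = 0.0014 + 0.0012 + 0.0132 + 0.0018 + 0.0032 + 0.0060 + 0.1066 + 0.0032 = 0.1366
Σp_1ᵢ² = 0.02² + 0.02² + 0.33² + 0.02² + 0.16² + 0.02² + 0.41² + 0.02² = 0.0004 + 0.0004 + 0.1089 + 0.0004 + 0.0256 + 0.0004 + 0.1681 + 0.0004 = 0.3046
Σp_2ᵢ² = 0.07² + 0.06² + 0.04² + 0.09² + 0.02² + 0.30² + 0.26² + 0.16² = 0.0049 + 0.0036 + 0.0016 + 0.0081 + 0.0004 + 0.0900 + 0.0676 + 0.0256 = 0.2018
O = 0.1366 / √(0.3046 × 0.2018) = 0.1366 / 0.24793 = 0.5510

0.55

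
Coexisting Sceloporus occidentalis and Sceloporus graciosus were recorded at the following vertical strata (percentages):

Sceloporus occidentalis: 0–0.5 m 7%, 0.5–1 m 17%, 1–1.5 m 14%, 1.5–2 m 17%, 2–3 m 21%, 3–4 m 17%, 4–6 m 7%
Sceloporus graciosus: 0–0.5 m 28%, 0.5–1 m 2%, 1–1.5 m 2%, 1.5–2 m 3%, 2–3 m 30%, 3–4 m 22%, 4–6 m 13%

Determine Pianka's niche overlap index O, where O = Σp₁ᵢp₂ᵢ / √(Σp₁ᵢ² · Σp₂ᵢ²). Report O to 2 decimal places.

0.72

Convert percentages to proportions (divide by 100).
Σ p₁ᵢp₂ᵢ = 0.0196 + 0.0034 + 0.0028 + 0.0051 + 0.0630 + 0.0374 + 0.0091 = 0.1404
Σp_1ᵢ² = 0.07² + 0.17² + 0.14² + 0.17² + 0.21² + 0.17² + 0.07² = 0.0049 + 0.0289 + 0.0196 + 0.0289 + 0.0441 + 0.0289 + 0.0049 = 0.1602
Σp_2ᵢ² = 0.28² + 0.02² + 0.02² + 0.03² + 0.30² + 0.22² + 0.13² = 0.0784 + 0.0004 + 0.0004 + 0.0009 + 0.0900 + 0.0484 + 0.0169 = 0.2354
O = 0.1404 / √(0.1602 × 0.2354) = 0.1404 / 0.19419 = 0.7230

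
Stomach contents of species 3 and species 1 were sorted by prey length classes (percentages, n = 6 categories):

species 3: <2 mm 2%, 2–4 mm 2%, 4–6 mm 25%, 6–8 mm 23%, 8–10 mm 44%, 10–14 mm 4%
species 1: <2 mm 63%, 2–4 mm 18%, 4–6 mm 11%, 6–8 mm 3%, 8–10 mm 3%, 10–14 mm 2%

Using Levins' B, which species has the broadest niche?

species 3

Convert percentages to proportions (divide by 100).
Σp_3ᵢ² = 0.02² + 0.02² + 0.25² + 0.23² + 0.44² + 0.04² = 0.0004 + 0.0004 + 0.0625 + 0.0529 + 0.1936 + 0.0016 = 0.3114
B_3 = 1 / 0.3114 = 3.2113
Σp_1ᵢ² = 0.63² + 0.18² + 0.11² + 0.03² + 0.03² + 0.02² = 0.3969 + 0.0324 + 0.0121 + 0.0009 + 0.0009 + 0.0004 = 0.4436
B_1 = 1 / 0.4436 = 2.2543
Highest B → broadest niche (most generalist): species 3 (B = 3.21).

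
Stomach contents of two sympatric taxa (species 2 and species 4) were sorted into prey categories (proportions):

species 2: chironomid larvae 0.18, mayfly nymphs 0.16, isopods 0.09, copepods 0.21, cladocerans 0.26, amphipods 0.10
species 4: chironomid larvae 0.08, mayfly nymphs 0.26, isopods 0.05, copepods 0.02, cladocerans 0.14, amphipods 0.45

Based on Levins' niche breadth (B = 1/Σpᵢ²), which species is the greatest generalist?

species 2

Σp_2ᵢ² = 0.18² + 0.16² + 0.09² + 0.21² + 0.26² + 0.10² = 0.0324 + 0.0256 + 0.0081 + 0.0441 + 0.0676 + 0.0100 = 0.1878
B_2 = 1 / 0.1878 = 5.3248
Σp_4ᵢ² = 0.08² + 0.26² + 0.05² + 0.02² + 0.14² + 0.45² = 0.0064 + 0.0676 + 0.0025 + 0.0004 + 0.0196 + 0.2025 = 0.2990
B_4 = 1 / 0.2990 = 3.3445
Highest B → broadest niche (most generalist): species 2 (B = 5.32).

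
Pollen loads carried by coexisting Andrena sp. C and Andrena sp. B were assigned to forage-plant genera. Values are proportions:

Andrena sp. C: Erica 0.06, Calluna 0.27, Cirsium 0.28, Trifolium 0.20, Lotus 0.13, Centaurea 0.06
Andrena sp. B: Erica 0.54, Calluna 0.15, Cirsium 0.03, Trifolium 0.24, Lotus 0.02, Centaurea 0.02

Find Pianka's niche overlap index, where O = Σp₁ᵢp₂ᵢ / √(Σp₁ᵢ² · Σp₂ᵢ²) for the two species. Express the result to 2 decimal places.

Σ p₁ᵢp₂ᵢ = 0.0324 + 0.0405 + 0.0084 + 0.0480 + 0.0026 + 0.0012 = 0.1331
Σp_1ᵢ² = 0.06² + 0.27² + 0.28² + 0.20² + 0.13² + 0.06² = 0.0036 + 0.0729 + 0.0784 + 0.0400 + 0.0169 + 0.0036 = 0.2154
Σp_2ᵢ² = 0.54² + 0.15² + 0.03² + 0.24² + 0.02² + 0.02² = 0.2916 + 0.0225 + 0.0009 + 0.0576 + 0.0004 + 0.0004 = 0.3734
O = 0.1331 / √(0.2154 × 0.3734) = 0.1331 / 0.28360 = 0.4693

0.47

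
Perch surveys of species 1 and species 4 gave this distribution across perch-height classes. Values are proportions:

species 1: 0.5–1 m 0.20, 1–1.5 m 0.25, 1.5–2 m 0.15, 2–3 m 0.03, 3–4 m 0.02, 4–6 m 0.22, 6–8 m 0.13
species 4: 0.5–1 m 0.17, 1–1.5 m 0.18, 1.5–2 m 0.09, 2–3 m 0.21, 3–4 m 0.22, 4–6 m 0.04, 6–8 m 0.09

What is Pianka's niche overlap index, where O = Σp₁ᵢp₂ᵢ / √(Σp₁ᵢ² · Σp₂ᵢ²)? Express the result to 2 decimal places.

0.68

Σ p₁ᵢp₂ᵢ = 0.0340 + 0.0450 + 0.0135 + 0.0063 + 0.0044 + 0.0088 + 0.0117 = 0.1237
Σp_1ᵢ² = 0.20² + 0.25² + 0.15² + 0.03² + 0.02² + 0.22² + 0.13² = 0.0400 + 0.0625 + 0.0225 + 0.0009 + 0.0004 + 0.0484 + 0.0169 = 0.1916
Σp_2ᵢ² = 0.17² + 0.18² + 0.09² + 0.21² + 0.22² + 0.04² + 0.09² = 0.0289 + 0.0324 + 0.0081 + 0.0441 + 0.0484 + 0.0016 + 0.0081 = 0.1716
O = 0.1237 / √(0.1916 × 0.1716) = 0.1237 / 0.18132 = 0.6822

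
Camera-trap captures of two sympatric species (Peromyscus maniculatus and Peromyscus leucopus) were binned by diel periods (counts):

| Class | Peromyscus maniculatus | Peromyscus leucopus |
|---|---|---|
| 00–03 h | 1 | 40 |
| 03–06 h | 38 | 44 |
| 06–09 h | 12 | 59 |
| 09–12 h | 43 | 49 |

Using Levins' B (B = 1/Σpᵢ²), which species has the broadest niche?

Proportions for Peromyscus maniculatus (n=94): 1/94=0.0106, 38/94=0.4043, 12/94=0.1277, 43/94=0.4574
Proportions for Peromyscus leucopus (n=192): 40/192=0.2083, 44/192=0.2292, 59/192=0.3073, 49/192=0.2552
Σp_maniᵢ² = 0.0106² + 0.4043² + 0.1277² + 0.4574² = 0.000112 + 0.163458 + 0.016307 + 0.209215 = 0.389092
B_mani = 1 / 0.389092 = 2.5701
Σp_leucᵢ² = 0.2083² + 0.2292² + 0.3073² + 0.2552² = 0.043389 + 0.052533 + 0.094433 + 0.065127 = 0.255482
B_leuc = 1 / 0.255482 = 3.9142
Highest B → broadest niche (most generalist): Peromyscus leucopus (B = 3.91).

Peromyscus leucopus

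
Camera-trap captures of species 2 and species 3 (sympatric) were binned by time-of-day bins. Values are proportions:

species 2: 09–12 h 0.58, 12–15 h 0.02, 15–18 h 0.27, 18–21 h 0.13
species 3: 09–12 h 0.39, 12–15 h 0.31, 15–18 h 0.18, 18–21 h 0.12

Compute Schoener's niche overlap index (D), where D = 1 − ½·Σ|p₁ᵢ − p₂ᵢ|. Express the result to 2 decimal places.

Σ|p₁ᵢ − p₂ᵢ| = 0.19 + 0.29 + 0.09 + 0.01 = 0.58
D = 1 − ½ × 0.58 = 1 − 0.290 = 0.7100

0.71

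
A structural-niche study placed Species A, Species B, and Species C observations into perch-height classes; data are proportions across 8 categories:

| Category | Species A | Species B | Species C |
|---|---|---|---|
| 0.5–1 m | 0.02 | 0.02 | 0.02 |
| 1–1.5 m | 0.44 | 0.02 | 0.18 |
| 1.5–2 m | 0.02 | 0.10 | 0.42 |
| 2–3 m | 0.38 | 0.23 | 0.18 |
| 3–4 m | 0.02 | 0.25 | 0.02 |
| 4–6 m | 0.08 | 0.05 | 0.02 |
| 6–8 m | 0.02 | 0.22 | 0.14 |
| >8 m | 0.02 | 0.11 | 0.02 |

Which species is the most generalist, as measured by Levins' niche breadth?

Species B

Σp_Aᵢ² = 0.02² + 0.44² + 0.02² + 0.38² + 0.02² + 0.08² + 0.02² + 0.02² = 0.0004 + 0.1936 + 0.0004 + 0.1444 + 0.0004 + 0.0064 + 0.0004 + 0.0004 = 0.3464
B_A = 1 / 0.3464 = 2.8868
Σp_Bᵢ² = 0.02² + 0.02² + 0.10² + 0.23² + 0.25² + 0.05² + 0.22² + 0.11² = 0.0004 + 0.0004 + 0.0100 + 0.0529 + 0.0625 + 0.0025 + 0.0484 + 0.0121 = 0.1892
B_B = 1 / 0.1892 = 5.2854
Σp_Cᵢ² = 0.02² + 0.18² + 0.42² + 0.18² + 0.02² + 0.02² + 0.14² + 0.02² = 0.0004 + 0.0324 + 0.1764 + 0.0324 + 0.0004 + 0.0004 + 0.0196 + 0.0004 = 0.2624
B_C = 1 / 0.2624 = 3.8110
Highest B → broadest niche (most generalist): Species B (B = 5.29).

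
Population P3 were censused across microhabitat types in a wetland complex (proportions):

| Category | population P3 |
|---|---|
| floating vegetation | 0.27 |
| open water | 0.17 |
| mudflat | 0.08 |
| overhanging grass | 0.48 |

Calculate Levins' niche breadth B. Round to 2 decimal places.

Σpᵢ² = 0.27² + 0.17² + 0.08² + 0.48² = 0.0729 + 0.0289 + 0.0064 + 0.2304 = 0.3386
B = 1 / 0.3386 = 2.9533

2.95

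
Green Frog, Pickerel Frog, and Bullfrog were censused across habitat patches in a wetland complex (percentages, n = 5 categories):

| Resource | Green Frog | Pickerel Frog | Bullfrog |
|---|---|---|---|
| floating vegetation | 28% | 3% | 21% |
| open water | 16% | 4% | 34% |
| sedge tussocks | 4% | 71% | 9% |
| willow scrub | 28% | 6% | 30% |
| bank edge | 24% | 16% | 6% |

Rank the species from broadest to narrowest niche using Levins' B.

Convert percentages to proportions (divide by 100).
Σp_Greeᵢ² = 0.28² + 0.16² + 0.04² + 0.28² + 0.24² = 0.0784 + 0.0256 + 0.0016 + 0.0784 + 0.0576 = 0.2416
B_Gree = 1 / 0.2416 = 4.1391
Σp_Pickᵢ² = 0.03² + 0.04² + 0.71² + 0.06² + 0.16² = 0.0009 + 0.0016 + 0.5041 + 0.0036 + 0.0256 = 0.5358
B_Pick = 1 / 0.5358 = 1.8664
Σp_Bullᵢ² = 0.21² + 0.34² + 0.09² + 0.30² + 0.06² = 0.0441 + 0.1156 + 0.0081 + 0.0900 + 0.0036 = 0.2614
B_Bull = 1 / 0.2614 = 3.8256
Ranking by B (broadest → narrowest): Green Frog (4.14) > Bullfrog (3.83) > Pickerel Frog (1.87)

Green Frog > Bullfrog > Pickerel Frog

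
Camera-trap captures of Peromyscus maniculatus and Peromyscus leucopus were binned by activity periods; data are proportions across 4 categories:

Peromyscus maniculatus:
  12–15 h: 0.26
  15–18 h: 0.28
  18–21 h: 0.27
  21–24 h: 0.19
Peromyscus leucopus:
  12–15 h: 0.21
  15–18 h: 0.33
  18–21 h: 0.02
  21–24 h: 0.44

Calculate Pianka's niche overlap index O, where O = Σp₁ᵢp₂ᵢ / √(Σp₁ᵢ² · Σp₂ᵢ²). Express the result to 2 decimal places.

Σ p₁ᵢp₂ᵢ = 0.0546 + 0.0924 + 0.0054 + 0.0836 = 0.2360
Σp_1ᵢ² = 0.26² + 0.28² + 0.27² + 0.19² = 0.0676 + 0.0784 + 0.0729 + 0.0361 = 0.2550
Σp_2ᵢ² = 0.21² + 0.33² + 0.02² + 0.44² = 0.0441 + 0.1089 + 0.0004 + 0.1936 = 0.3470
O = 0.2360 / √(0.2550 × 0.3470) = 0.2360 / 0.29746 = 0.7934

0.79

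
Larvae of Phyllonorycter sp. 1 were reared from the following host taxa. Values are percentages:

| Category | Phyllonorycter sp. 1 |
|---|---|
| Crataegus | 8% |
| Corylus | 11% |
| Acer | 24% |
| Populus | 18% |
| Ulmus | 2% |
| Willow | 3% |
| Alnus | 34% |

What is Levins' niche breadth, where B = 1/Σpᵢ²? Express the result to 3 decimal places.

Convert percentages to proportions (divide by 100).
Σpᵢ² = 0.08² + 0.11² + 0.24² + 0.18² + 0.02² + 0.03² + 0.34² = 0.0064 + 0.0121 + 0.0576 + 0.0324 + 0.0004 + 0.0009 + 0.1156 = 0.2254
B = 1 / 0.2254 = 4.43656

4.437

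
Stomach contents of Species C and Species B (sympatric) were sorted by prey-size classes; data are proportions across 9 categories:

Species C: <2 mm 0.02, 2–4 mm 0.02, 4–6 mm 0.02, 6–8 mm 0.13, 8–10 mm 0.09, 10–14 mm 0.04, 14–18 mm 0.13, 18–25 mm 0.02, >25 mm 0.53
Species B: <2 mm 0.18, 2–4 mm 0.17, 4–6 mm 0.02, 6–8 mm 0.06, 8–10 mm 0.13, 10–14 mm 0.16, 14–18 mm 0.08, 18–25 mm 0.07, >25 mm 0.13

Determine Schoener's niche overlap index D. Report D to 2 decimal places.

Σ|p₁ᵢ − p₂ᵢ| = 0.16 + 0.15 + 0.00 + 0.07 + 0.04 + 0.12 + 0.05 + 0.05 + 0.40 = 1.04
D = 1 − ½ × 1.04 = 1 − 0.520 = 0.4800

0.48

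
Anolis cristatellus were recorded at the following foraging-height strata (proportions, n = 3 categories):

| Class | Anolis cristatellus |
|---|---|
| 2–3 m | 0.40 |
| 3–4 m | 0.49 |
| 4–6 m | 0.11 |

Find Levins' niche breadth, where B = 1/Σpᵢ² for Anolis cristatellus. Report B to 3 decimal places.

2.426

Σpᵢ² = 0.40² + 0.49² + 0.11² = 0.1600 + 0.2401 + 0.0121 = 0.4122
B = 1 / 0.4122 = 2.42601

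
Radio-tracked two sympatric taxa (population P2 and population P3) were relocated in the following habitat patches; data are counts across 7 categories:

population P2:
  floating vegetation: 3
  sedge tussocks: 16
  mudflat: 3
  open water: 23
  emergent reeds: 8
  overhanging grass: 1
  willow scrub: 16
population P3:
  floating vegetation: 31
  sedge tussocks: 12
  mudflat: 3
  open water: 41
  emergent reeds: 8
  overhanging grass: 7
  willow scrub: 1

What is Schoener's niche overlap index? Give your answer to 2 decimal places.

Proportions for population P2 (n=70): 3/70=0.0429, 16/70=0.2286, 3/70=0.0429, 23/70=0.3286, 8/70=0.1143, 1/70=0.0143, 16/70=0.2286
Proportions for population P3 (n=103): 31/103=0.3010, 12/103=0.1165, 3/103=0.0291, 41/103=0.3981, 8/103=0.0777, 7/103=0.0680, 1/103=0.0097
Σ|p₁ᵢ − p₂ᵢ| = 0.2581 + 0.1121 + 0.0138 + 0.0695 + 0.0366 + 0.0537 + 0.2189 = 0.7627
D = 1 − ½ × 0.7627 = 1 − 0.38135 = 0.61865

0.62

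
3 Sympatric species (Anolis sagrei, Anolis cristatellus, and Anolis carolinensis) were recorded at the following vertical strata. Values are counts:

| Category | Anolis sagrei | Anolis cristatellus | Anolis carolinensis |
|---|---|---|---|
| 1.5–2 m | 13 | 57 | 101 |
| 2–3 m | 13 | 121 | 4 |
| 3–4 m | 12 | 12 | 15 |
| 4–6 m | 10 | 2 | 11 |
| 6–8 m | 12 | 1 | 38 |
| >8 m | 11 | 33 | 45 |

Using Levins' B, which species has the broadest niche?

Anolis sagrei

Proportions for Anolis sagrei (n=71): 13/71=0.1831, 13/71=0.1831, 12/71=0.1690, 10/71=0.1408, 12/71=0.1690, 11/71=0.1549
Proportions for Anolis cristatellus (n=226): 57/226=0.2522, 121/226=0.5354, 12/226=0.0531, 2/226=0.0088, 1/226=0.0044, 33/226=0.1460
Proportions for Anolis carolinensis (n=214): 101/214=0.4720, 4/214=0.0187, 15/214=0.0701, 11/214=0.0514, 38/214=0.1776, 45/214=0.2103
Σp_sagrᵢ² = 0.1831² + 0.1831² + 0.1690² + 0.1408² + 0.1690² + 0.1549² = 0.033526 + 0.033526 + 0.028561 + 0.019825 + 0.028561 + 0.023994 = 0.167993
B_sagr = 1 / 0.167993 = 5.9526
Σp_crisᵢ² = 0.2522² + 0.5354² + 0.0531² + 0.0088² + 0.0044² + 0.1460² = 0.063605 + 0.286653 + 0.002820 + 0.000077 + 0.000019 + 0.021316 = 0.374490
B_cris = 1 / 0.374490 = 2.6703
Σp_caroᵢ² = 0.4720² + 0.0187² + 0.0701² + 0.0514² + 0.1776² + 0.2103² = 0.222784 + 0.000350 + 0.004914 + 0.002642 + 0.031542 + 0.044226 = 0.306458
B_caro = 1 / 0.306458 = 3.2631
Highest B → broadest niche (most generalist): Anolis sagrei (B = 5.95).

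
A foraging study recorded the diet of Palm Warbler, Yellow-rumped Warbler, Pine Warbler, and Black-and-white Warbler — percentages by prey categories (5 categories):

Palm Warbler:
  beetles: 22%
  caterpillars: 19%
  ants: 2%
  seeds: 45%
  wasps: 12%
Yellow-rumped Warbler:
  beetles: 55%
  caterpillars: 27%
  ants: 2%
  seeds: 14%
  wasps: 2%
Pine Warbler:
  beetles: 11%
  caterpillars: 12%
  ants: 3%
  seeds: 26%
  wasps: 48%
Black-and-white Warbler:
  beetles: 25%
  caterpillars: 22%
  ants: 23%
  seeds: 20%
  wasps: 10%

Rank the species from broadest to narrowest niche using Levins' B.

Black-and-white Warbler > Palm Warbler > Pine Warbler > Yellow-rumped Warbler

Convert percentages to proportions (divide by 100).
Σp_Palmᵢ² = 0.22² + 0.19² + 0.02² + 0.45² + 0.12² = 0.0484 + 0.0361 + 0.0004 + 0.2025 + 0.0144 = 0.3018
B_Palm = 1 / 0.3018 = 3.3135
Σp_Yellᵢ² = 0.55² + 0.27² + 0.02² + 0.14² + 0.02² = 0.3025 + 0.0729 + 0.0004 + 0.0196 + 0.0004 = 0.3958
B_Yell = 1 / 0.3958 = 2.5265
Σp_Pineᵢ² = 0.11² + 0.12² + 0.03² + 0.26² + 0.48² = 0.0121 + 0.0144 + 0.0009 + 0.0676 + 0.2304 = 0.3254
B_Pine = 1 / 0.3254 = 3.0731
Σp_Blacᵢ² = 0.25² + 0.22² + 0.23² + 0.20² + 0.10² = 0.0625 + 0.0484 + 0.0529 + 0.0400 + 0.0100 = 0.2138
B_Blac = 1 / 0.2138 = 4.6773
Ranking by B (broadest → narrowest): Black-and-white Warbler (4.68) > Palm Warbler (3.31) > Pine Warbler (3.07) > Yellow-rumped Warbler (2.53)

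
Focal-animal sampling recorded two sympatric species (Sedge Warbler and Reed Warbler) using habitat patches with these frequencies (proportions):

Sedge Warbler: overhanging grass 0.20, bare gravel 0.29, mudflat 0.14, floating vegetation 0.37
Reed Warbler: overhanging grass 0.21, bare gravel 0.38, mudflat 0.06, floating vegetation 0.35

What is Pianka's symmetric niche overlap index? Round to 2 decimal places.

0.98

Σ p₁ᵢp₂ᵢ = 0.0420 + 0.1102 + 0.0084 + 0.1295 = 0.2901
Σp_1ᵢ² = 0.20² + 0.29² + 0.14² + 0.37² = 0.0400 + 0.0841 + 0.0196 + 0.1369 = 0.2806
Σp_2ᵢ² = 0.21² + 0.38² + 0.06² + 0.35² = 0.0441 + 0.1444 + 0.0036 + 0.1225 = 0.3146
O = 0.2901 / √(0.2806 × 0.3146) = 0.2901 / 0.29711 = 0.9764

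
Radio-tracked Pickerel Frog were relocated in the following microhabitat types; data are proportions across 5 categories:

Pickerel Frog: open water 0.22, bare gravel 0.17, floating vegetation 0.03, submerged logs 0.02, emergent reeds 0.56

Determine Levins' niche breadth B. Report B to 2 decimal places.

Σpᵢ² = 0.22² + 0.17² + 0.03² + 0.02² + 0.56² = 0.0484 + 0.0289 + 0.0009 + 0.0004 + 0.3136 = 0.3922
B = 1 / 0.3922 = 2.5497

2.55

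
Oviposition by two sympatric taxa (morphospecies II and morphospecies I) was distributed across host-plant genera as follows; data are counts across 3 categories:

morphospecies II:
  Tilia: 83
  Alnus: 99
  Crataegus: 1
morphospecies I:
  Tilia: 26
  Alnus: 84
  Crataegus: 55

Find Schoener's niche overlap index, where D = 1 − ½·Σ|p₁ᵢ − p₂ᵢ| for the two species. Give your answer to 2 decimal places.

Proportions for morphospecies II (n=183): 83/183=0.4536, 99/183=0.5410, 1/183=0.0055
Proportions for morphospecies I (n=165): 26/165=0.1576, 84/165=0.5091, 55/165=0.3333
Σ|p₁ᵢ − p₂ᵢ| = 0.2960 + 0.0319 + 0.3278 = 0.6557
D = 1 − ½ × 0.6557 = 1 − 0.32785 = 0.67215

0.67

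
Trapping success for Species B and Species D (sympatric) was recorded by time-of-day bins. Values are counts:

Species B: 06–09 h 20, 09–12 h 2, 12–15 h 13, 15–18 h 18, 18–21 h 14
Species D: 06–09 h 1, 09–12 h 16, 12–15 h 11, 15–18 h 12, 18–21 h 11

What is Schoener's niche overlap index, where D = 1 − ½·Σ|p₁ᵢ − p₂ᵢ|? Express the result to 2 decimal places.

0.69

Proportions for Species B (n=67): 20/67=0.2985, 2/67=0.0299, 13/67=0.1940, 18/67=0.2687, 14/67=0.2090
Proportions for Species D (n=51): 1/51=0.0196, 16/51=0.3137, 11/51=0.2157, 12/51=0.2353, 11/51=0.2157
Σ|p₁ᵢ − p₂ᵢ| = 0.2789 + 0.2838 + 0.0217 + 0.0334 + 0.0067 = 0.6245
D = 1 − ½ × 0.6245 = 1 − 0.31225 = 0.68775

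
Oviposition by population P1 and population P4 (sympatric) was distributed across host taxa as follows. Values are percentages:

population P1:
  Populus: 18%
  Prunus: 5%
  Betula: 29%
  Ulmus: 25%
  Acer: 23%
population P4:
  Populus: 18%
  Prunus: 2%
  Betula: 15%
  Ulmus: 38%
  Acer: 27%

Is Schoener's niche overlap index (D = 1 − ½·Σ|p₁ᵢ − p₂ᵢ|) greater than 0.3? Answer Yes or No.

Yes

Convert percentages to proportions (divide by 100).
Σ|p₁ᵢ − p₂ᵢ| = 0.00 + 0.03 + 0.14 + 0.13 + 0.04 = 0.34
D = 1 − ½ × 0.34 = 1 − 0.170 = 0.8300
D = 0.8300 > 0.3 → Yes.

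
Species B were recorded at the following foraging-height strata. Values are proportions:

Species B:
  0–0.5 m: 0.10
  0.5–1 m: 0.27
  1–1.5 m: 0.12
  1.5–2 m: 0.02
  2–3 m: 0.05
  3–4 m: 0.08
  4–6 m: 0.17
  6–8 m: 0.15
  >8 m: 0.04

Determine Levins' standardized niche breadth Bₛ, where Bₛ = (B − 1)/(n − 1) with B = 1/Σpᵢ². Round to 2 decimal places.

0.66

Σpᵢ² = 0.10² + 0.27² + 0.12² + 0.02² + 0.05² + 0.08² + 0.17² + 0.15² + 0.04² = 0.0100 + 0.0729 + 0.0144 + 0.0004 + 0.0025 + 0.0064 + 0.0289 + 0.0225 + 0.0016 = 0.1596
B = 1 / 0.1596 = 6.2657
Bₛ = (B − 1)/(n − 1) = (6.2657 − 1)/(9 − 1) = 5.2657/8 = 0.6582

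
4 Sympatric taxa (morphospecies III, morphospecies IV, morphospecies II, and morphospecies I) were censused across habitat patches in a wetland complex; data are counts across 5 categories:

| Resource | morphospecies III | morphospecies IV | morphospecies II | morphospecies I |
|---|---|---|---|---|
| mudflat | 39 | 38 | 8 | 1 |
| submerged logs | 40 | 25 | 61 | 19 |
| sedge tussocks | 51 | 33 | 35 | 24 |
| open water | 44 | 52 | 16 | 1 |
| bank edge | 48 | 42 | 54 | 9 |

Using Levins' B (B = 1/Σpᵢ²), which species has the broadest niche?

morphospecies III

Proportions for morphospecies III (n=222): 39/222=0.1757, 40/222=0.1802, 51/222=0.2297, 44/222=0.1982, 48/222=0.2162
Proportions for morphospecies IV (n=190): 38/190=0.2000, 25/190=0.1316, 33/190=0.1737, 52/190=0.2737, 42/190=0.2211
Proportions for morphospecies II (n=174): 8/174=0.0460, 61/174=0.3506, 35/174=0.2011, 16/174=0.0920, 54/174=0.3103
Proportions for morphospecies I (n=54): 1/54=0.0185, 19/54=0.3519, 24/54=0.4444, 1/54=0.0185, 9/54=0.1667
Σp_IIIᵢ² = 0.1757² + 0.1802² + 0.2297² + 0.1982² + 0.2162² = 0.030870 + 0.032472 + 0.052762 + 0.039283 + 0.046742 = 0.202129
B_III = 1 / 0.202129 = 4.9473
Σp_IVᵢ² = 0.2000² + 0.1316² + 0.1737² + 0.2737² + 0.2211² = 0.040000 + 0.017319 + 0.030172 + 0.074912 + 0.048885 = 0.211288
B_IV = 1 / 0.211288 = 4.7329
Σp_IIᵢ² = 0.0460² + 0.3506² + 0.2011² + 0.0920² + 0.3103² = 0.002116 + 0.122920 + 0.040441 + 0.008464 + 0.096286 = 0.270227
B_II = 1 / 0.270227 = 3.7006
Σp_Iᵢ² = 0.0185² + 0.3519² + 0.4444² + 0.0185² + 0.1667² = 0.000342 + 0.123834 + 0.197491 + 0.000342 + 0.027789 = 0.349798
B_I = 1 / 0.349798 = 2.8588
Highest B → broadest niche (most generalist): morphospecies III (B = 4.95).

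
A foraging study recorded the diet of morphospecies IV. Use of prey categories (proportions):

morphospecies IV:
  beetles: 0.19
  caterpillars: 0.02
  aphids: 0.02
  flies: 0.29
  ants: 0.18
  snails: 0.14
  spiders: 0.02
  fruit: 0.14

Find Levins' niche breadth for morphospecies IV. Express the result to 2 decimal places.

Σpᵢ² = 0.19² + 0.02² + 0.02² + 0.29² + 0.18² + 0.14² + 0.02² + 0.14² = 0.0361 + 0.0004 + 0.0004 + 0.0841 + 0.0324 + 0.0196 + 0.0004 + 0.0196 = 0.1930
B = 1 / 0.1930 = 5.1813

5.18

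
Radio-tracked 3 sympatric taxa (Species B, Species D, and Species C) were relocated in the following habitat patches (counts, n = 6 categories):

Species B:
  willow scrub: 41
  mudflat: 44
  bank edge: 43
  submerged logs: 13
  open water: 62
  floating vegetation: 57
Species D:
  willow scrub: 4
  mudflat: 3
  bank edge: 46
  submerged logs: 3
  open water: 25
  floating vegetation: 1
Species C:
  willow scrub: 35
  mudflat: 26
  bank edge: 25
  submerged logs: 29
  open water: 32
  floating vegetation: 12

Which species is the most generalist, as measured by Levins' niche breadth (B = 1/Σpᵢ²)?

Proportions for Species B (n=260): 41/260=0.1577, 44/260=0.1692, 43/260=0.1654, 13/260=0.0500, 62/260=0.2385, 57/260=0.2192
Proportions for Species D (n=82): 4/82=0.0488, 3/82=0.0366, 46/82=0.5610, 3/82=0.0366, 25/82=0.3049, 1/82=0.0122
Proportions for Species C (n=159): 35/159=0.2201, 26/159=0.1635, 25/159=0.1572, 29/159=0.1824, 32/159=0.2013, 12/159=0.0755
Σp_Bᵢ² = 0.1577² + 0.1692² + 0.1654² + 0.0500² + 0.2385² + 0.2192² = 0.024869 + 0.028629 + 0.027357 + 0.002500 + 0.056882 + 0.048049 = 0.188286
B_B = 1 / 0.188286 = 5.3111
Σp_Dᵢ² = 0.0488² + 0.0366² + 0.5610² + 0.0366² + 0.3049² + 0.0122² = 0.002381 + 0.001340 + 0.314721 + 0.001340 + 0.092964 + 0.000149 = 0.412895
B_D = 1 / 0.412895 = 2.4219
Σp_Cᵢ² = 0.2201² + 0.1635² + 0.1572² + 0.1824² + 0.2013² + 0.0755² = 0.048444 + 0.026732 + 0.024712 + 0.033270 + 0.040522 + 0.005700 = 0.179380
B_C = 1 / 0.179380 = 5.5748
Highest B → broadest niche (most generalist): Species C (B = 5.57).

Species C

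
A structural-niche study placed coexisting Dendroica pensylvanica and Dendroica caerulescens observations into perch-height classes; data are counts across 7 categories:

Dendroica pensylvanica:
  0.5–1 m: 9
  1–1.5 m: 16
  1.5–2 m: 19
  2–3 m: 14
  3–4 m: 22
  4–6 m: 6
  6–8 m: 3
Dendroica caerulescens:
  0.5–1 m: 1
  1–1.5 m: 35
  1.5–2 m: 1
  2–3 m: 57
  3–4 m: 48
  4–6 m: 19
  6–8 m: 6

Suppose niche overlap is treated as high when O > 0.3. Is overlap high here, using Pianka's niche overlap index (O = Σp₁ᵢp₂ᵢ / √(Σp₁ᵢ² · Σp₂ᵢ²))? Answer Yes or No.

Yes

Proportions for Dendroica pensylvanica (n=89): 9/89=0.1011, 16/89=0.1798, 19/89=0.2135, 14/89=0.1573, 22/89=0.2472, 6/89=0.0674, 3/89=0.0337
Proportions for Dendroica caerulescens (n=167): 1/167=0.0060, 35/167=0.2096, 1/167=0.0060, 57/167=0.3413, 48/167=0.2874, 19/167=0.1138, 6/167=0.0359
Σ p₁ᵢp₂ᵢ = 0.000607 + 0.037686 + 0.001281 + 0.053686 + 0.071045 + 0.007670 + 0.001210 = 0.173185
Σp_1ᵢ² = 0.1011² + 0.1798² + 0.2135² + 0.1573² + 0.2472² + 0.0674² + 0.0337² = 0.010221 + 0.032328 + 0.045582 + 0.024743 + 0.061108 + 0.004543 + 0.001136 = 0.179661
Σp_2ᵢ² = 0.0060² + 0.2096² + 0.0060² + 0.3413² + 0.2874² + 0.1138² + 0.0359² = 0.000036 + 0.043932 + 0.000036 + 0.116486 + 0.082599 + 0.012950 + 0.001289 = 0.257328
O = 0.173185 / √(0.179661 × 0.257328) = 0.173185 / 0.2150158 = 0.8055
O = 0.8055 > 0.3 → Yes.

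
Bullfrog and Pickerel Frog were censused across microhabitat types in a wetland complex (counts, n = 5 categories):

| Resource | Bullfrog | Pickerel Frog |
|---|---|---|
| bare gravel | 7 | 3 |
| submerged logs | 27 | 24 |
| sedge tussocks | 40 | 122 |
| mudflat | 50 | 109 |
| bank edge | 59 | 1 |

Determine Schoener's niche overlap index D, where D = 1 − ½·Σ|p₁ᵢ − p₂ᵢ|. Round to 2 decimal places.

0.60

Proportions for Bullfrog (n=183): 7/183=0.0383, 27/183=0.1475, 40/183=0.2186, 50/183=0.2732, 59/183=0.3224
Proportions for Pickerel Frog (n=259): 3/259=0.0116, 24/259=0.0927, 122/259=0.4710, 109/259=0.4208, 1/259=0.0039
Σ|p₁ᵢ − p₂ᵢ| = 0.0267 + 0.0548 + 0.2524 + 0.1476 + 0.3185 = 0.8000
D = 1 − ½ × 0.8000 = 1 − 0.40000 = 0.60000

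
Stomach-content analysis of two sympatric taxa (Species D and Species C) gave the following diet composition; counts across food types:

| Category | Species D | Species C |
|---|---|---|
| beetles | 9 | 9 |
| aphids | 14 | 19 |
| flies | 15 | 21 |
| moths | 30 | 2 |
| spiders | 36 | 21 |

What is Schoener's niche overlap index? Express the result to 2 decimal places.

Proportions for Species D (n=104): 9/104=0.0865, 14/104=0.1346, 15/104=0.1442, 30/104=0.2885, 36/104=0.3462
Proportions for Species C (n=72): 9/72=0.1250, 19/72=0.2639, 21/72=0.2917, 2/72=0.0278, 21/72=0.2917
Σ|p₁ᵢ − p₂ᵢ| = 0.0385 + 0.1293 + 0.1475 + 0.2607 + 0.0545 = 0.6305
D = 1 − ½ × 0.6305 = 1 − 0.31525 = 0.68475

0.68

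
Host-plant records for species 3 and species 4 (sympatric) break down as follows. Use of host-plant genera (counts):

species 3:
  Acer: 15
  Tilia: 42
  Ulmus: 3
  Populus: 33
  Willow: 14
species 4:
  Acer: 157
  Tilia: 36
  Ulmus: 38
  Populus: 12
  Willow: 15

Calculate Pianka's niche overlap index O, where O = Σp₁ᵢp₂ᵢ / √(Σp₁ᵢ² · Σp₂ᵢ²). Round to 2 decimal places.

Proportions for species 3 (n=107): 15/107=0.1402, 42/107=0.3925, 3/107=0.0280, 33/107=0.3084, 14/107=0.1308
Proportions for species 4 (n=258): 157/258=0.6085, 36/258=0.1395, 38/258=0.1473, 12/258=0.0465, 15/258=0.0581
Σ p₁ᵢp₂ᵢ = 0.085312 + 0.054754 + 0.004124 + 0.014341 + 0.007599 = 0.166130
Σp_1ᵢ² = 0.1402² + 0.3925² + 0.0280² + 0.3084² + 0.1308² = 0.019656 + 0.154056 + 0.000784 + 0.095111 + 0.017109 = 0.286716
Σp_2ᵢ² = 0.6085² + 0.1395² + 0.1473² + 0.0465² + 0.0581² = 0.370272 + 0.019460 + 0.021697 + 0.002162 + 0.003376 = 0.416967
O = 0.166130 / √(0.286716 × 0.416967) = 0.166130 / 0.3457616 = 0.4805

0.48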